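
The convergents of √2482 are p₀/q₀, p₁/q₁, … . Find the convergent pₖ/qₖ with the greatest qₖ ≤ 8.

299/6

√2482 = [49; 1, 4, 1, 1, 4, 1, 98, …] (period length 7).
Convergents:
  p_0/q_0 = 49/1
  p_1/q_1 = 50/1
  p_2/q_2 = 249/5
  p_3/q_3 = 299/6
  p_4/q_4 = 548/11
q_3 = 6 ≤ 8 < 11 = q_4, so the answer is 299/6.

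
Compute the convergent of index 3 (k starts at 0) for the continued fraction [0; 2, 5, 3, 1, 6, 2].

Using pₖ = aₖpₖ₋₁ + pₖ₋₂, qₖ = aₖqₖ₋₁ + qₖ₋₂ (with p₋₁=1, p₋₂=0, q₋₁=0, q₋₂=1):
  k=0: a=0, p=0, q=1
  k=1: a=2, p=1, q=2
  k=2: a=5, p=5, q=11
  k=3: a=3, p=16, q=35

16/35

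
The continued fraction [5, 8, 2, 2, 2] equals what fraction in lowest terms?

517/101

Using pₖ = aₖpₖ₋₁ + pₖ₋₂ and qₖ = aₖqₖ₋₁ + qₖ₋₂:
  k=0: a=5, p=5, q=1
  k=1: a=8, p=41, q=8
  k=2: a=2, p=87, q=17
  k=3: a=2, p=215, q=42
  k=4: a=2, p=517, q=101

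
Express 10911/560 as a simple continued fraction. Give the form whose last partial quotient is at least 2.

10911 = 19×560 + 271
560 = 2×271 + 18
271 = 15×18 + 1
18 = 18×1 + 0  (stop)
So 10911/560 = [19; 2, 15, 18].

[19; 2, 15, 18]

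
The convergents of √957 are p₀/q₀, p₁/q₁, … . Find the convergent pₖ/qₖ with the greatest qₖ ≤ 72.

959/31

√957 = [30; 1, 14, 2, 14, 1, 60, …] (period length 6).
Convergents:
  p_0/q_0 = 30/1
  p_1/q_1 = 31/1
  p_2/q_2 = 464/15
  p_3/q_3 = 959/31
  p_4/q_4 = 13890/449
q_3 = 31 ≤ 72 < 449 = q_4, so the answer is 959/31.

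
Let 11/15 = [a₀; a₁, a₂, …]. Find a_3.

11 = 0·15 + 11   →  a_0 = 0
15 = 1·11 + 4   →  a_1 = 1
11 = 2·4 + 3   →  a_2 = 2
4 = 1·3 + 1   →  a_3 = 1

1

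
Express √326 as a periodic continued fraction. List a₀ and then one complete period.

a₀ = ⌊√326⌋ = 18.
With m₀=0, d₀=1 and mₖ₊₁ = dₖaₖ − mₖ, dₖ₊₁ = (n − mₖ₊₁²)/dₖ, aₖ₊₁ = ⌊(a₀+mₖ₊₁)/dₖ₊₁⌋:
  k=1: m=18, d=2, a=18
  k=2: m=18, d=1, a=36
d=1 and a=2a₀=36 at k=2, so the next step gives (m, d) = (18, 2) again — its k=1 value — and the period has length 2.

[18; 18, 36]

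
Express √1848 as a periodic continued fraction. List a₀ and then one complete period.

a₀ = ⌊√1848⌋ = 42.
With m₀=0, d₀=1 and mₖ₊₁ = dₖaₖ − mₖ, dₖ₊₁ = (n − mₖ₊₁²)/dₖ, aₖ₊₁ = ⌊(a₀+mₖ₊₁)/dₖ₊₁⌋:
  k=1: m=42, d=84, a=1
  k=2: m=42, d=1, a=84
d=1 and a=2a₀=84 at k=2, so the next step gives (m, d) = (42, 84) again — its k=1 value — and the period has length 2.

[42; 1, 84]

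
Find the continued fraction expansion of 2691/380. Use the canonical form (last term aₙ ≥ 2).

2691 = 7·380 + 31
380 = 12·31 + 8
31 = 3·8 + 7
8 = 1·7 + 1
7 = 7·1 + 0  (stop)
So 2691/380 = [7; 12, 3, 1, 7].

[7; 12, 3, 1, 7]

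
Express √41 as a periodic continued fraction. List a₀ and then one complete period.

a₀ = ⌊√41⌋ = 6.

[6; 2, 2, 12]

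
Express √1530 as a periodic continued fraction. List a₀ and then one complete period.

[39; 8, 1, 2, 8, 2, 1, 8, 78]

a₀ = ⌊√1530⌋ = 39.
With m₀=0, d₀=1 and mₖ₊₁ = dₖaₖ − mₖ, dₖ₊₁ = (n − mₖ₊₁²)/dₖ, aₖ₊₁ = ⌊(a₀+mₖ₊₁)/dₖ₊₁⌋:
  k=1: m=39, d=9, a=8
  k=2: m=33, d=49, a=1
  k=3: m=16, d=26, a=2
  k=4: m=36, d=9, a=8
  k=5: m=36, d=26, a=2
  k=6: m=16, d=49, a=1
  k=7: m=33, d=9, a=8
  k=8: m=39, d=1, a=78
d=1 and a=2a₀=78 at k=8, so the next step gives (m, d) = (39, 9) again — its k=1 value — and the period has length 8.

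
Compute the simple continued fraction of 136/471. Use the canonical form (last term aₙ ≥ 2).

136 = 0·471 + 136
471 = 3·136 + 63
136 = 2·63 + 10
63 = 6·10 + 3
10 = 3·3 + 1
3 = 3·1 + 0  (stop)
So 136/471 = [0; 3, 2, 6, 3, 3].

[0; 3, 2, 6, 3, 3]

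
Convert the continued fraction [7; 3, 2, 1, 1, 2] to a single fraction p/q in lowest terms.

Using pₖ = aₖpₖ₋₁ + pₖ₋₂ and qₖ = aₖqₖ₋₁ + qₖ₋₂:
  k=0: a=7, p=7, q=1
  k=1: a=3, p=22, q=3
  k=2: a=2, p=51, q=7
  k=3: a=1, p=73, q=10
  k=4: a=1, p=124, q=17
  k=5: a=2, p=321, q=44

321/44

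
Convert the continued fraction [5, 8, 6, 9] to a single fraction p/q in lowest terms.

Using pₖ = aₖpₖ₋₁ + pₖ₋₂ and qₖ = aₖqₖ₋₁ + qₖ₋₂:
  k=0: a=5, p=5, q=1
  k=1: a=8, p=41, q=8
  k=2: a=6, p=251, q=49
  k=3: a=9, p=2300, q=449

2300/449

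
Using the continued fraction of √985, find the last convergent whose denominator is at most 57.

√985 = [31; 2, 1, 1, 2, 62, …] (period length 5).
Convergents:
  p_0/q_0 = 31/1
  p_1/q_1 = 63/2
  p_2/q_2 = 94/3
  p_3/q_3 = 157/5
  p_4/q_4 = 408/13
  p_5/q_5 = 25453/811
q_4 = 13 ≤ 57 < 811 = q_5, so the answer is 408/13.

408/13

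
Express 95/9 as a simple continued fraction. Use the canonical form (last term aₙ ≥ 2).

[10; 1, 1, 4]

95 = 10×9 + 5
9 = 1×5 + 4
5 = 1×4 + 1
4 = 4×1 + 0  (stop)
So 95/9 = [10; 1, 1, 4].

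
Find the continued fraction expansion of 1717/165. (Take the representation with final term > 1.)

[10; 2, 2, 6, 5]

1717 = 10*165 + 67
165 = 2*67 + 31
67 = 2*31 + 5
31 = 6*5 + 1
5 = 5*1 + 0  (stop)
So 1717/165 = [10; 2, 2, 6, 5].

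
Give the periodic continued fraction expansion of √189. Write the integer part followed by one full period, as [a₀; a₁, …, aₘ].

a₀ = ⌊√189⌋ = 13.
With m₀=0, d₀=1 and mₖ₊₁ = dₖaₖ − mₖ, dₖ₊₁ = (n − mₖ₊₁²)/dₖ, aₖ₊₁ = ⌊(a₀+mₖ₊₁)/dₖ₊₁⌋:
  k=1: m=13, d=20, a=1
  k=2: m=7, d=7, a=2
  k=3: m=7, d=20, a=1
  k=4: m=13, d=1, a=26
d=1 and a=2a₀=26 at k=4, so the next step gives (m, d) = (13, 20) again — its k=1 value — and the period has length 4.

[13; 1, 2, 1, 26]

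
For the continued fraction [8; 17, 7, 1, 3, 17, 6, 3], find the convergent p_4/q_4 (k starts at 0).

Using pₖ = aₖpₖ₋₁ + pₖ₋₂, qₖ = aₖqₖ₋₁ + qₖ₋₂ (with p₋₁=1, p₋₂=0, q₋₁=0, q₋₂=1):
  k=0: a=8, p=8, q=1
  k=1: a=17, p=137, q=17
  k=2: a=7, p=967, q=120
  k=3: a=1, p=1104, q=137
  k=4: a=3, p=4279, q=531

4279/531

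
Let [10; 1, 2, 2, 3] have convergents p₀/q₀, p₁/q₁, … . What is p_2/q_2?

Using pₖ = aₖpₖ₋₁ + pₖ₋₂, qₖ = aₖqₖ₋₁ + qₖ₋₂ (with p₋₁=1, p₋₂=0, q₋₁=0, q₋₂=1):
  k=0: a=10, p=10, q=1
  k=1: a=1, p=11, q=1
  k=2: a=2, p=32, q=3

32/3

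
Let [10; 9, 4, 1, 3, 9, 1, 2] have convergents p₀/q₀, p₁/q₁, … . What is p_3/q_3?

465/46

Using pₖ = aₖpₖ₋₁ + pₖ₋₂, qₖ = aₖqₖ₋₁ + qₖ₋₂ (with p₋₁=1, p₋₂=0, q₋₁=0, q₋₂=1):
  k=0: a=10, p=10, q=1
  k=1: a=9, p=91, q=9
  k=2: a=4, p=374, q=37
  k=3: a=1, p=465, q=46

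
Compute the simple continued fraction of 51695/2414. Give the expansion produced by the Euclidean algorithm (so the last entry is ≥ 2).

51695 = 21*2414 + 1001
2414 = 2*1001 + 412
1001 = 2*412 + 177
412 = 2*177 + 58
177 = 3*58 + 3
58 = 19*3 + 1
3 = 3*1 + 0  (stop)
So 51695/2414 = [21; 2, 2, 2, 3, 19, 3].

[21; 2, 2, 2, 3, 19, 3]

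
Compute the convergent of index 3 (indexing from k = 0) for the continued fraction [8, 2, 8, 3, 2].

Using pₖ = aₖpₖ₋₁ + pₖ₋₂, qₖ = aₖqₖ₋₁ + qₖ₋₂ (with p₋₁=1, p₋₂=0, q₋₁=0, q₋₂=1):
  k=0: a=8, p=8, q=1
  k=1: a=2, p=17, q=2
  k=2: a=8, p=144, q=17
  k=3: a=3, p=449, q=53

449/53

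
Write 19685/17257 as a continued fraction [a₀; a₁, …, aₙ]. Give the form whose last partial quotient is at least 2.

19685 = 1·17257 + 2428
17257 = 7·2428 + 261
2428 = 9·261 + 79
261 = 3·79 + 24
79 = 3·24 + 7
24 = 3·7 + 3
7 = 2·3 + 1
3 = 3·1 + 0  (stop)
So 19685/17257 = [1; 7, 9, 3, 3, 3, 2, 3].

[1; 7, 9, 3, 3, 3, 2, 3]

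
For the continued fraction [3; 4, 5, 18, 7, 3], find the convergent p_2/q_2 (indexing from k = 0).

68/21

Using pₖ = aₖpₖ₋₁ + pₖ₋₂, qₖ = aₖqₖ₋₁ + qₖ₋₂ (with p₋₁=1, p₋₂=0, q₋₁=0, q₋₂=1):
  k=0: a=3, p=3, q=1
  k=1: a=4, p=13, q=4
  k=2: a=5, p=68, q=21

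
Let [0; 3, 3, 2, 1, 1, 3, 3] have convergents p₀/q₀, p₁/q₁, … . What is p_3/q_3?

7/23

Using pₖ = aₖpₖ₋₁ + pₖ₋₂, qₖ = aₖqₖ₋₁ + qₖ₋₂ (with p₋₁=1, p₋₂=0, q₋₁=0, q₋₂=1):
  k=0: a=0, p=0, q=1
  k=1: a=3, p=1, q=3
  k=2: a=3, p=3, q=10
  k=3: a=2, p=7, q=23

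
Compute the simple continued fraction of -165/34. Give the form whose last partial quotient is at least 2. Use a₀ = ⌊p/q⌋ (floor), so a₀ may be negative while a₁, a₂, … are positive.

[-5; 6, 1, 4]

-165 = -5*34 + 5
34 = 6*5 + 4
5 = 1*4 + 1
4 = 4*1 + 0  (stop)
So -165/34 = [-5; 6, 1, 4].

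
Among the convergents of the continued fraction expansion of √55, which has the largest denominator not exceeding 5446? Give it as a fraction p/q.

15841/2136

√55 = [7; 2, 2, 2, 14, …] (period length 4).
Convergents:
  p_0/q_0 = 7/1
  p_1/q_1 = 15/2
  p_2/q_2 = 37/5
  p_3/q_3 = 89/12
  p_4/q_4 = 1283/173
  p_5/q_5 = 2655/358
  p_6/q_6 = 6593/889
  p_7/q_7 = 15841/2136
  p_8/q_8 = 228367/30793
q_7 = 2136 ≤ 5446 < 30793 = q_8, so the answer is 15841/2136.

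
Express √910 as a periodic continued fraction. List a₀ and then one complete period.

[30; 6, 60]

a₀ = ⌊√910⌋ = 30.
With m₀=0, d₀=1 and mₖ₊₁ = dₖaₖ − mₖ, dₖ₊₁ = (n − mₖ₊₁²)/dₖ, aₖ₊₁ = ⌊(a₀+mₖ₊₁)/dₖ₊₁⌋:
  k=1: m=30, d=10, a=6
  k=2: m=30, d=1, a=60
d=1 and a=2a₀=60 at k=2, so the next step gives (m, d) = (30, 10) again — its k=1 value — and the period has length 2.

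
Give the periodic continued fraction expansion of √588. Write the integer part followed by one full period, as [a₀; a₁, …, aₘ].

a₀ = ⌊√588⌋ = 24.
With m₀=0, d₀=1 and mₖ₊₁ = dₖaₖ − mₖ, dₖ₊₁ = (n − mₖ₊₁²)/dₖ, aₖ₊₁ = ⌊(a₀+mₖ₊₁)/dₖ₊₁⌋:
  k=1: m=24, d=12, a=4
  k=2: m=24, d=1, a=48
d=1 and a=2a₀=48 at k=2, so the next step gives (m, d) = (24, 12) again — its k=1 value — and the period has length 2.

[24; 4, 48]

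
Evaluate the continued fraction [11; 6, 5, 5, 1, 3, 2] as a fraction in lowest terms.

Using pₖ = aₖpₖ₋₁ + pₖ₋₂ and qₖ = aₖqₖ₋₁ + qₖ₋₂:
  k=0: a=11, p=11, q=1
  k=1: a=6, p=67, q=6
  k=2: a=5, p=346, q=31
  k=3: a=5, p=1797, q=161
  k=4: a=1, p=2143, q=192
  k=5: a=3, p=8226, q=737
  k=6: a=2, p=18595, q=1666

18595/1666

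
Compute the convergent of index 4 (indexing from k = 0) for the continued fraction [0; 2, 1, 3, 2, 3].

9/25

Using pₖ = aₖpₖ₋₁ + pₖ₋₂, qₖ = aₖqₖ₋₁ + qₖ₋₂ (with p₋₁=1, p₋₂=0, q₋₁=0, q₋₂=1):
  k=0: a=0, p=0, q=1
  k=1: a=2, p=1, q=2
  k=2: a=1, p=1, q=3
  k=3: a=3, p=4, q=11
  k=4: a=2, p=9, q=25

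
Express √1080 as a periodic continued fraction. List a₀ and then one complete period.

a₀ = ⌊√1080⌋ = 32.
With m₀=0, d₀=1 and mₖ₊₁ = dₖaₖ − mₖ, dₖ₊₁ = (n − mₖ₊₁²)/dₖ, aₖ₊₁ = ⌊(a₀+mₖ₊₁)/dₖ₊₁⌋:
  k=1: m=32, d=56, a=1
  k=2: m=24, d=9, a=6
  k=3: m=30, d=20, a=3
  k=4: m=30, d=9, a=6
  k=5: m=24, d=56, a=1
  k=6: m=32, d=1, a=64
d=1 and a=2a₀=64 at k=6, so the next step gives (m, d) = (32, 56) again — its k=1 value — and the period has length 6.

[32; 1, 6, 3, 6, 1, 64]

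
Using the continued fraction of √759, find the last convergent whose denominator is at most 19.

303/11

√759 = [27; 1, 1, 4, 1, 1, 54, …] (period length 6).
Convergents:
  p_0/q_0 = 27/1
  p_1/q_1 = 28/1
  p_2/q_2 = 55/2
  p_3/q_3 = 248/9
  p_4/q_4 = 303/11
  p_5/q_5 = 551/20
q_4 = 11 ≤ 19 < 20 = q_5, so the answer is 303/11.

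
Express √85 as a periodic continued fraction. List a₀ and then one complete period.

a₀ = ⌊√85⌋ = 9.
With m₀=0, d₀=1 and mₖ₊₁ = dₖaₖ − mₖ, dₖ₊₁ = (n − mₖ₊₁²)/dₖ, aₖ₊₁ = ⌊(a₀+mₖ₊₁)/dₖ₊₁⌋:
  k=1: m=9, d=4, a=4
  k=2: m=7, d=9, a=1
  k=3: m=2, d=9, a=1
  k=4: m=7, d=4, a=4
  k=5: m=9, d=1, a=18
d=1 and a=2a₀=18 at k=5, so the next step gives (m, d) = (9, 4) again — its k=1 value — and the period has length 5.

[9; 4, 1, 1, 4, 18]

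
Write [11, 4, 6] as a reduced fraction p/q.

Fold from the inside: start with 6/1.
  4 + 1/6 = 25/6
  11 + 6/25 = 281/25

281/25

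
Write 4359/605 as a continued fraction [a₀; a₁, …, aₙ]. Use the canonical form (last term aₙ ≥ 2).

4359 = 7*605 + 124
605 = 4*124 + 109
124 = 1*109 + 15
109 = 7*15 + 4
15 = 3*4 + 3
4 = 1*3 + 1
3 = 3*1 + 0  (stop)
So 4359/605 = [7; 4, 1, 7, 3, 1, 3].

[7; 4, 1, 7, 3, 1, 3]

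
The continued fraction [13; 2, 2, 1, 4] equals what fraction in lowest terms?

Fold from the inside: start with 4/1.
  1 + 1/4 = 5/4
  2 + 4/5 = 14/5
  2 + 5/14 = 33/14
  13 + 14/33 = 443/33

443/33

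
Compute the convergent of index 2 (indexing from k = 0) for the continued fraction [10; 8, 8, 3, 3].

Using pₖ = aₖpₖ₋₁ + pₖ₋₂, qₖ = aₖqₖ₋₁ + qₖ₋₂ (with p₋₁=1, p₋₂=0, q₋₁=0, q₋₂=1):
  k=0: a=10, p=10, q=1
  k=1: a=8, p=81, q=8
  k=2: a=8, p=658, q=65

658/65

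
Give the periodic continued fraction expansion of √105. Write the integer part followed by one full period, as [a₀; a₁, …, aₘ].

a₀ = ⌊√105⌋ = 10.

[10; 4, 20]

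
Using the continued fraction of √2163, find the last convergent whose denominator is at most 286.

5767/124

√2163 = [46; 1, 1, 30, 1, 1, 92, …] (period length 6).
Convergents:
  p_0/q_0 = 46/1
  p_1/q_1 = 47/1
  p_2/q_2 = 93/2
  p_3/q_3 = 2837/61
  p_4/q_4 = 2930/63
  p_5/q_5 = 5767/124
  p_6/q_6 = 533494/11471
q_5 = 124 ≤ 286 < 11471 = q_6, so the answer is 5767/124.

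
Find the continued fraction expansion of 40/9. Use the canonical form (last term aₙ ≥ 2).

40 = 4·9 + 4
9 = 2·4 + 1
4 = 4·1 + 0  (stop)
So 40/9 = [4; 2, 4].

[4; 2, 4]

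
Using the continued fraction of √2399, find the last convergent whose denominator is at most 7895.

235151/4801

√2399 = [48; 1, 47, 1, 96, …] (period length 4).
Convergents:
  p_0/q_0 = 48/1
  p_1/q_1 = 49/1
  p_2/q_2 = 2351/48
  p_3/q_3 = 2400/49
  p_4/q_4 = 232751/4752
  p_5/q_5 = 235151/4801
  p_6/q_6 = 11284848/230399
q_5 = 4801 ≤ 7895 < 230399 = q_6, so the answer is 235151/4801.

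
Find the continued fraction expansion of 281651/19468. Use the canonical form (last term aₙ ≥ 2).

281651 = 14*19468 + 9099
19468 = 2*9099 + 1270
9099 = 7*1270 + 209
1270 = 6*209 + 16
209 = 13*16 + 1
16 = 16*1 + 0  (stop)
So 281651/19468 = [14; 2, 7, 6, 13, 16].

[14; 2, 7, 6, 13, 16]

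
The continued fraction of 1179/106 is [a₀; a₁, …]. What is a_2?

6

1179 = 11·106 + 13   →  a_0 = 11
106 = 8·13 + 2   →  a_1 = 8
13 = 6·2 + 1   →  a_2 = 6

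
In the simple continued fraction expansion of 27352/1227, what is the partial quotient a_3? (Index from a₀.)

27352 = 22·1227 + 358   →  a_0 = 22
1227 = 3·358 + 153   →  a_1 = 3
358 = 2·153 + 52   →  a_2 = 2
153 = 2·52 + 49   →  a_3 = 2

2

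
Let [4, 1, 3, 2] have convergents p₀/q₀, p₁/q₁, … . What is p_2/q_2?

19/4

Using pₖ = aₖpₖ₋₁ + pₖ₋₂, qₖ = aₖqₖ₋₁ + qₖ₋₂ (with p₋₁=1, p₋₂=0, q₋₁=0, q₋₂=1):
  k=0: a=4, p=4, q=1
  k=1: a=1, p=5, q=1
  k=2: a=3, p=19, q=4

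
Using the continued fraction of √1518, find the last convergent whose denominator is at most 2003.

√1518 = [38; 1, 24, 1, 76, …] (period length 4).
Convergents:
  p_0/q_0 = 38/1
  p_1/q_1 = 39/1
  p_2/q_2 = 974/25
  p_3/q_3 = 1013/26
  p_4/q_4 = 77962/2001
  p_5/q_5 = 78975/2027
q_4 = 2001 ≤ 2003 < 2027 = q_5, so the answer is 77962/2001.

77962/2001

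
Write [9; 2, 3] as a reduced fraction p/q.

Fold from the inside: start with 3/1.
  2 + 1/3 = 7/3
  9 + 3/7 = 66/7

66/7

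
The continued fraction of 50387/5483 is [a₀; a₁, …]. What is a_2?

50387 = 9·5483 + 1040   →  a_0 = 9
5483 = 5·1040 + 283   →  a_1 = 5
1040 = 3·283 + 191   →  a_2 = 3

3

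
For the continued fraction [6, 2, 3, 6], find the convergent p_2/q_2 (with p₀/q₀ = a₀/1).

45/7

Using pₖ = aₖpₖ₋₁ + pₖ₋₂, qₖ = aₖqₖ₋₁ + qₖ₋₂ (with p₋₁=1, p₋₂=0, q₋₁=0, q₋₂=1):
  k=0: a=6, p=6, q=1
  k=1: a=2, p=13, q=2
  k=2: a=3, p=45, q=7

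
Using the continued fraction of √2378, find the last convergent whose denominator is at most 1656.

√2378 = [48; 1, 3, 3, 1, 96, …] (period length 5).
Convergents:
  p_0/q_0 = 48/1
  p_1/q_1 = 49/1
  p_2/q_2 = 195/4
  p_3/q_3 = 634/13
  p_4/q_4 = 829/17
  p_5/q_5 = 80218/1645
  p_6/q_6 = 81047/1662
q_5 = 1645 ≤ 1656 < 1662 = q_6, so the answer is 80218/1645.

80218/1645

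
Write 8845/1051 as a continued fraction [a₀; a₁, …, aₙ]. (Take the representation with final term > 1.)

8845 = 8×1051 + 437
1051 = 2×437 + 177
437 = 2×177 + 83
177 = 2×83 + 11
83 = 7×11 + 6
11 = 1×6 + 5
6 = 1×5 + 1
5 = 5×1 + 0  (stop)
So 8845/1051 = [8; 2, 2, 2, 7, 1, 1, 5].

[8; 2, 2, 2, 7, 1, 1, 5]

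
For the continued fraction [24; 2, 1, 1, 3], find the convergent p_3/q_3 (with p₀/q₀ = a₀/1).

Using pₖ = aₖpₖ₋₁ + pₖ₋₂, qₖ = aₖqₖ₋₁ + qₖ₋₂ (with p₋₁=1, p₋₂=0, q₋₁=0, q₋₂=1):
  k=0: a=24, p=24, q=1
  k=1: a=2, p=49, q=2
  k=2: a=1, p=73, q=3
  k=3: a=1, p=122, q=5

122/5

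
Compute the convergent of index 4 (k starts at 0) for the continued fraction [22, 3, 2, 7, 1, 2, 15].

1315/59

Using pₖ = aₖpₖ₋₁ + pₖ₋₂, qₖ = aₖqₖ₋₁ + qₖ₋₂ (with p₋₁=1, p₋₂=0, q₋₁=0, q₋₂=1):
  k=0: a=22, p=22, q=1
  k=1: a=3, p=67, q=3
  k=2: a=2, p=156, q=7
  k=3: a=7, p=1159, q=52
  k=4: a=1, p=1315, q=59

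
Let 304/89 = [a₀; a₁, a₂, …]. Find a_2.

2

304 = 3·89 + 37   →  a_0 = 3
89 = 2·37 + 15   →  a_1 = 2
37 = 2·15 + 7   →  a_2 = 2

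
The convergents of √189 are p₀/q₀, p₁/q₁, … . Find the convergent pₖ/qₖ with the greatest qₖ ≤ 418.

4523/329

√189 = [13; 1, 2, 1, 26, …] (period length 4).
Convergents:
  p_0/q_0 = 13/1
  p_1/q_1 = 14/1
  p_2/q_2 = 41/3
  p_3/q_3 = 55/4
  p_4/q_4 = 1471/107
  p_5/q_5 = 1526/111
  p_6/q_6 = 4523/329
  p_7/q_7 = 6049/440
q_6 = 329 ≤ 418 < 440 = q_7, so the answer is 4523/329.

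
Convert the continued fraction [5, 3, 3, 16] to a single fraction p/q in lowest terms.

864/163

Fold from the inside: start with 16/1.
  3 + 1/16 = 49/16
  3 + 16/49 = 163/49
  5 + 49/163 = 864/163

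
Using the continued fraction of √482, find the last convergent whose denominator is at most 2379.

√482 = [21; 1, 20, 1, 42, …] (period length 4).
Convergents:
  p_0/q_0 = 21/1
  p_1/q_1 = 22/1
  p_2/q_2 = 461/21
  p_3/q_3 = 483/22
  p_4/q_4 = 20747/945
  p_5/q_5 = 21230/967
  p_6/q_6 = 445347/20285
q_5 = 967 ≤ 2379 < 20285 = q_6, so the answer is 21230/967.

21230/967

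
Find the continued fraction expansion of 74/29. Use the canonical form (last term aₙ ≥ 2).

[2; 1, 1, 4, 3]

74 = 2×29 + 16
29 = 1×16 + 13
16 = 1×13 + 3
13 = 4×3 + 1
3 = 3×1 + 0  (stop)
So 74/29 = [2; 1, 1, 4, 3].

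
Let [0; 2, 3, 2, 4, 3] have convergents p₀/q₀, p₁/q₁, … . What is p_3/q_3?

7/16

Using pₖ = aₖpₖ₋₁ + pₖ₋₂, qₖ = aₖqₖ₋₁ + qₖ₋₂ (with p₋₁=1, p₋₂=0, q₋₁=0, q₋₂=1):
  k=0: a=0, p=0, q=1
  k=1: a=2, p=1, q=2
  k=2: a=3, p=3, q=7
  k=3: a=2, p=7, q=16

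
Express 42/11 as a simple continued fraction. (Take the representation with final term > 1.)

42 = 3·11 + 9
11 = 1·9 + 2
9 = 4·2 + 1
2 = 2·1 + 0  (stop)
So 42/11 = [3; 1, 4, 2].

[3; 1, 4, 2]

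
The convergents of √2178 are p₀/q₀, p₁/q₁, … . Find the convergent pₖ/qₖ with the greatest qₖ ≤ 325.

√2178 = [46; 1, 2, 46, 2, 1, 92, …] (period length 6).
Convergents:
  p_0/q_0 = 46/1
  p_1/q_1 = 47/1
  p_2/q_2 = 140/3
  p_3/q_3 = 6487/139
  p_4/q_4 = 13114/281
  p_5/q_5 = 19601/420
q_4 = 281 ≤ 325 < 420 = q_5, so the answer is 13114/281.

13114/281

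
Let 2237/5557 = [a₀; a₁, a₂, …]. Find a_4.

2237 = 0·5557 + 2237   →  a_0 = 0
5557 = 2·2237 + 1083   →  a_1 = 2
2237 = 2·1083 + 71   →  a_2 = 2
1083 = 15·71 + 18   →  a_3 = 15
71 = 3·18 + 17   →  a_4 = 3

3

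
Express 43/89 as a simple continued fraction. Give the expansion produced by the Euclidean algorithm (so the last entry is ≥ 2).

43 = 0*89 + 43
89 = 2*43 + 3
43 = 14*3 + 1
3 = 3*1 + 0  (stop)
So 43/89 = [0; 2, 14, 3].

[0; 2, 14, 3]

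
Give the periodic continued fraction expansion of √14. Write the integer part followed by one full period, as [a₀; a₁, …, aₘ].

[3; 1, 2, 1, 6]

a₀ = ⌊√14⌋ = 3.
With m₀=0, d₀=1 and mₖ₊₁ = dₖaₖ − mₖ, dₖ₊₁ = (n − mₖ₊₁²)/dₖ, aₖ₊₁ = ⌊(a₀+mₖ₊₁)/dₖ₊₁⌋:
  k=1: m=3, d=5, a=1
  k=2: m=2, d=2, a=2
  k=3: m=2, d=5, a=1
  k=4: m=3, d=1, a=6
d=1 and a=2a₀=6 at k=4, so the next step gives (m, d) = (3, 5) again — its k=1 value — and the period has length 4.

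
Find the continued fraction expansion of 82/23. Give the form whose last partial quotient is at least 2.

82 = 3×23 + 13
23 = 1×13 + 10
13 = 1×10 + 3
10 = 3×3 + 1
3 = 3×1 + 0  (stop)
So 82/23 = [3; 1, 1, 3, 3].

[3; 1, 1, 3, 3]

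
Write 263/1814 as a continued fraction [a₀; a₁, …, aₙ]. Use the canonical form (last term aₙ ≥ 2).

[0; 6, 1, 8, 1, 2, 1, 6]

263 = 0×1814 + 263
1814 = 6×263 + 236
263 = 1×236 + 27
236 = 8×27 + 20
27 = 1×20 + 7
20 = 2×7 + 6
7 = 1×6 + 1
6 = 6×1 + 0  (stop)
So 263/1814 = [0; 6, 1, 8, 1, 2, 1, 6].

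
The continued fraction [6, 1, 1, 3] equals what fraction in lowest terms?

46/7

Fold from the inside: start with 3/1.
  1 + 1/3 = 4/3
  1 + 3/4 = 7/4
  6 + 4/7 = 46/7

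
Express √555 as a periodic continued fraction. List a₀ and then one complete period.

[23; 1, 1, 3, 1, 3, 1, 1, 46]

a₀ = ⌊√555⌋ = 23.
With m₀=0, d₀=1 and mₖ₊₁ = dₖaₖ − mₖ, dₖ₊₁ = (n − mₖ₊₁²)/dₖ, aₖ₊₁ = ⌊(a₀+mₖ₊₁)/dₖ₊₁⌋:
  k=1: m=23, d=26, a=1
  k=2: m=3, d=21, a=1
  k=3: m=18, d=11, a=3
  k=4: m=15, d=30, a=1
  k=5: m=15, d=11, a=3
  k=6: m=18, d=21, a=1
  k=7: m=3, d=26, a=1
  k=8: m=23, d=1, a=46
d=1 and a=2a₀=46 at k=8, so the next step gives (m, d) = (23, 26) again — its k=1 value — and the period has length 8.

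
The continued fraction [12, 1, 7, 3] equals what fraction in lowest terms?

322/25

Fold from the inside: start with 3/1.
  7 + 1/3 = 22/3
  1 + 3/22 = 25/22
  12 + 22/25 = 322/25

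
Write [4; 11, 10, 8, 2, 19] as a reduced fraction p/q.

Fold from the inside: start with 19/1.
  2 + 1/19 = 39/19
  8 + 19/39 = 331/39
  10 + 39/331 = 3349/331
  11 + 331/3349 = 37170/3349
  4 + 3349/37170 = 152029/37170

152029/37170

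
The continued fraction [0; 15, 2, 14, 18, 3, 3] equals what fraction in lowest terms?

Using pₖ = aₖpₖ₋₁ + pₖ₋₂ and qₖ = aₖqₖ₋₁ + qₖ₋₂:
  k=0: a=0, p=0, q=1
  k=1: a=15, p=1, q=15
  k=2: a=2, p=2, q=31
  k=3: a=14, p=29, q=449
  k=4: a=18, p=524, q=8113
  k=5: a=3, p=1601, q=24788
  k=6: a=3, p=5327, q=82477

5327/82477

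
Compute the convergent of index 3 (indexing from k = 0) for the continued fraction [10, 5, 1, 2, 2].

173/17

Using pₖ = aₖpₖ₋₁ + pₖ₋₂, qₖ = aₖqₖ₋₁ + qₖ₋₂ (with p₋₁=1, p₋₂=0, q₋₁=0, q₋₂=1):
  k=0: a=10, p=10, q=1
  k=1: a=5, p=51, q=5
  k=2: a=1, p=61, q=6
  k=3: a=2, p=173, q=17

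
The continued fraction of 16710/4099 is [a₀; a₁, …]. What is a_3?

2

16710 = 4·4099 + 314   →  a_0 = 4
4099 = 13·314 + 17   →  a_1 = 13
314 = 18·17 + 8   →  a_2 = 18
17 = 2·8 + 1   →  a_3 = 2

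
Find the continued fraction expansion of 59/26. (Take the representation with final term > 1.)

[2; 3, 1, 2, 2]

59 = 2·26 + 7
26 = 3·7 + 5
7 = 1·5 + 2
5 = 2·2 + 1
2 = 2·1 + 0  (stop)
So 59/26 = [2; 3, 1, 2, 2].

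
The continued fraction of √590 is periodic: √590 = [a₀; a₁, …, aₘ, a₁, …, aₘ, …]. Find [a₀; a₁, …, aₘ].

a₀ = ⌊√590⌋ = 24.
With m₀=0, d₀=1 and mₖ₊₁ = dₖaₖ − mₖ, dₖ₊₁ = (n − mₖ₊₁²)/dₖ, aₖ₊₁ = ⌊(a₀+mₖ₊₁)/dₖ₊₁⌋:
  k=1: m=24, d=14, a=3
  k=2: m=18, d=19, a=2
  k=3: m=20, d=10, a=4
  k=4: m=20, d=19, a=2
  k=5: m=18, d=14, a=3
  k=6: m=24, d=1, a=48
d=1 and a=2a₀=48 at k=6, so the next step gives (m, d) = (24, 14) again — its k=1 value — and the period has length 6.

[24; 3, 2, 4, 2, 3, 48]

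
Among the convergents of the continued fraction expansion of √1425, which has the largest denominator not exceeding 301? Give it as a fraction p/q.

√1425 = [37; 1, 2, 1, 74, …] (period length 4).
Convergents:
  p_0/q_0 = 37/1
  p_1/q_1 = 38/1
  p_2/q_2 = 113/3
  p_3/q_3 = 151/4
  p_4/q_4 = 11287/299
  p_5/q_5 = 11438/303
q_4 = 299 ≤ 301 < 303 = q_5, so the answer is 11287/299.

11287/299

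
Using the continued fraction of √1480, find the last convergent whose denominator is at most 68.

654/17

√1480 = [38; 2, 8, 19, 8, 2, 76, …] (period length 6).
Convergents:
  p_0/q_0 = 38/1
  p_1/q_1 = 77/2
  p_2/q_2 = 654/17
  p_3/q_3 = 12503/325
q_2 = 17 ≤ 68 < 325 = q_3, so the answer is 654/17.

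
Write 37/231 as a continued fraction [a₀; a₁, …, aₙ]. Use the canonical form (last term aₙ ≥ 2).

37 = 0*231 + 37
231 = 6*37 + 9
37 = 4*9 + 1
9 = 9*1 + 0  (stop)
So 37/231 = [0; 6, 4, 9].

[0; 6, 4, 9]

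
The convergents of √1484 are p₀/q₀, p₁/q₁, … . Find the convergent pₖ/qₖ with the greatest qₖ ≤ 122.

1695/44

√1484 = [38; 1, 1, 10, 1, 1, 76, …] (period length 6).
Convergents:
  p_0/q_0 = 38/1
  p_1/q_1 = 39/1
  p_2/q_2 = 77/2
  p_3/q_3 = 809/21
  p_4/q_4 = 886/23
  p_5/q_5 = 1695/44
  p_6/q_6 = 129706/3367
q_5 = 44 ≤ 122 < 3367 = q_6, so the answer is 1695/44.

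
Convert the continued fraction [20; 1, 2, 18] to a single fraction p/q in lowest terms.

Using pₖ = aₖpₖ₋₁ + pₖ₋₂ and qₖ = aₖqₖ₋₁ + qₖ₋₂:
  k=0: a=20, p=20, q=1
  k=1: a=1, p=21, q=1
  k=2: a=2, p=62, q=3
  k=3: a=18, p=1137, q=55

1137/55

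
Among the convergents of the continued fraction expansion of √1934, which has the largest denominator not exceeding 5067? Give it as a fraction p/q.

170236/3871

√1934 = [43; 1, 42, 1, 86, …] (period length 4).
Convergents:
  p_0/q_0 = 43/1
  p_1/q_1 = 44/1
  p_2/q_2 = 1891/43
  p_3/q_3 = 1935/44
  p_4/q_4 = 168301/3827
  p_5/q_5 = 170236/3871
  p_6/q_6 = 7318213/166409
q_5 = 3871 ≤ 5067 < 166409 = q_6, so the answer is 170236/3871.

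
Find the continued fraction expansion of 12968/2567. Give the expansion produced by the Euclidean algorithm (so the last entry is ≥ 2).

12968 = 5×2567 + 133
2567 = 19×133 + 40
133 = 3×40 + 13
40 = 3×13 + 1
13 = 13×1 + 0  (stop)
So 12968/2567 = [5; 19, 3, 3, 13].

[5; 19, 3, 3, 13]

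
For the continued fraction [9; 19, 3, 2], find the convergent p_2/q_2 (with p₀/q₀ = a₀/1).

525/58

Using pₖ = aₖpₖ₋₁ + pₖ₋₂, qₖ = aₖqₖ₋₁ + qₖ₋₂ (with p₋₁=1, p₋₂=0, q₋₁=0, q₋₂=1):
  k=0: a=9, p=9, q=1
  k=1: a=19, p=172, q=19
  k=2: a=3, p=525, q=58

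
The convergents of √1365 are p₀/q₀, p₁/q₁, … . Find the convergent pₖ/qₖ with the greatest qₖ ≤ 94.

1367/37

√1365 = [36; 1, 17, 2, 17, 1, 72, …] (period length 6).
Convergents:
  p_0/q_0 = 36/1
  p_1/q_1 = 37/1
  p_2/q_2 = 665/18
  p_3/q_3 = 1367/37
  p_4/q_4 = 23904/647
q_3 = 37 ≤ 94 < 647 = q_4, so the answer is 1367/37.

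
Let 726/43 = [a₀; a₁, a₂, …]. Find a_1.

1

726 = 16·43 + 38   →  a_0 = 16
43 = 1·38 + 5   →  a_1 = 1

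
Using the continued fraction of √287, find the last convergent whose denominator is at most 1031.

9775/577

√287 = [16; 1, 15, 1, 32, …] (period length 4).
Convergents:
  p_0/q_0 = 16/1
  p_1/q_1 = 17/1
  p_2/q_2 = 271/16
  p_3/q_3 = 288/17
  p_4/q_4 = 9487/560
  p_5/q_5 = 9775/577
  p_6/q_6 = 156112/9215
q_5 = 577 ≤ 1031 < 9215 = q_6, so the answer is 9775/577.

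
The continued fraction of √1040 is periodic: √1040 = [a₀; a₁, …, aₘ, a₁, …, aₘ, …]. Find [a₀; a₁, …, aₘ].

[32; 4, 64]

a₀ = ⌊√1040⌋ = 32.
With m₀=0, d₀=1 and mₖ₊₁ = dₖaₖ − mₖ, dₖ₊₁ = (n − mₖ₊₁²)/dₖ, aₖ₊₁ = ⌊(a₀+mₖ₊₁)/dₖ₊₁⌋:
  k=1: m=32, d=16, a=4
  k=2: m=32, d=1, a=64
d=1 and a=2a₀=64 at k=2, so the next step gives (m, d) = (32, 16) again — its k=1 value — and the period has length 2.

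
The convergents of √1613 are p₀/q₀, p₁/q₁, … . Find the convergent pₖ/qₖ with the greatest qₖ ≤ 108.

√1613 = [40; 6, 6, 80, …] (period length 3).
Convergents:
  p_0/q_0 = 40/1
  p_1/q_1 = 241/6
  p_2/q_2 = 1486/37
  p_3/q_3 = 119121/2966
q_2 = 37 ≤ 108 < 2966 = q_3, so the answer is 1486/37.

1486/37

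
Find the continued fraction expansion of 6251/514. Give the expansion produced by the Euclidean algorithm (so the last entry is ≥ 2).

[12; 6, 5, 5, 3]

6251 = 12×514 + 83
514 = 6×83 + 16
83 = 5×16 + 3
16 = 5×3 + 1
3 = 3×1 + 0  (stop)
So 6251/514 = [12; 6, 5, 5, 3].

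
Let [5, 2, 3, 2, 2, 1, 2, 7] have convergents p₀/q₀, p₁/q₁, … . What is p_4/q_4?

Using pₖ = aₖpₖ₋₁ + pₖ₋₂, qₖ = aₖqₖ₋₁ + qₖ₋₂ (with p₋₁=1, p₋₂=0, q₋₁=0, q₋₂=1):
  k=0: a=5, p=5, q=1
  k=1: a=2, p=11, q=2
  k=2: a=3, p=38, q=7
  k=3: a=2, p=87, q=16
  k=4: a=2, p=212, q=39

212/39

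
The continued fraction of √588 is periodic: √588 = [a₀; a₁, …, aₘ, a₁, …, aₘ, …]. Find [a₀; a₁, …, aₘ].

a₀ = ⌊√588⌋ = 24.
With m₀=0, d₀=1 and mₖ₊₁ = dₖaₖ − mₖ, dₖ₊₁ = (n − mₖ₊₁²)/dₖ, aₖ₊₁ = ⌊(a₀+mₖ₊₁)/dₖ₊₁⌋:
  k=1: m=24, d=12, a=4
  k=2: m=24, d=1, a=48
d=1 and a=2a₀=48 at k=2, so the next step gives (m, d) = (24, 12) again — its k=1 value — and the period has length 2.

[24; 4, 48]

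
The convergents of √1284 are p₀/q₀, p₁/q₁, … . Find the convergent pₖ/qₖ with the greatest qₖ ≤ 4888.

√1284 = [35; 1, 4, 1, 70, …] (period length 4).
Convergents:
  p_0/q_0 = 35/1
  p_1/q_1 = 36/1
  p_2/q_2 = 179/5
  p_3/q_3 = 215/6
  p_4/q_4 = 15229/425
  p_5/q_5 = 15444/431
  p_6/q_6 = 77005/2149
  p_7/q_7 = 92449/2580
  p_8/q_8 = 6548435/182749
q_7 = 2580 ≤ 4888 < 182749 = q_8, so the answer is 92449/2580.

92449/2580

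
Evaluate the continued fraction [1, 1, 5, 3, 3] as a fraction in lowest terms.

116/63

Fold from the inside: start with 3/1.
  3 + 1/3 = 10/3
  5 + 3/10 = 53/10
  1 + 10/53 = 63/53
  1 + 53/63 = 116/63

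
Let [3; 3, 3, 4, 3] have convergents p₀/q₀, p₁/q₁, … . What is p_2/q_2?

Using pₖ = aₖpₖ₋₁ + pₖ₋₂, qₖ = aₖqₖ₋₁ + qₖ₋₂ (with p₋₁=1, p₋₂=0, q₋₁=0, q₋₂=1):
  k=0: a=3, p=3, q=1
  k=1: a=3, p=10, q=3
  k=2: a=3, p=33, q=10

33/10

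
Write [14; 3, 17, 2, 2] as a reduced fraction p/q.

3811/266

Using pₖ = aₖpₖ₋₁ + pₖ₋₂ and qₖ = aₖqₖ₋₁ + qₖ₋₂:
  k=0: a=14, p=14, q=1
  k=1: a=3, p=43, q=3
  k=2: a=17, p=745, q=52
  k=3: a=2, p=1533, q=107
  k=4: a=2, p=3811, q=266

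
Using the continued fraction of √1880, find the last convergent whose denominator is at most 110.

1691/39

√1880 = [43; 2, 1, 3, 1, 2, 86, …] (period length 6).
Convergents:
  p_0/q_0 = 43/1
  p_1/q_1 = 87/2
  p_2/q_2 = 130/3
  p_3/q_3 = 477/11
  p_4/q_4 = 607/14
  p_5/q_5 = 1691/39
  p_6/q_6 = 146033/3368
q_5 = 39 ≤ 110 < 3368 = q_6, so the answer is 1691/39.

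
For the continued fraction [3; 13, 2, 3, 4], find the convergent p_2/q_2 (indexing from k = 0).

83/27

Using pₖ = aₖpₖ₋₁ + pₖ₋₂, qₖ = aₖqₖ₋₁ + qₖ₋₂ (with p₋₁=1, p₋₂=0, q₋₁=0, q₋₂=1):
  k=0: a=3, p=3, q=1
  k=1: a=13, p=40, q=13
  k=2: a=2, p=83, q=27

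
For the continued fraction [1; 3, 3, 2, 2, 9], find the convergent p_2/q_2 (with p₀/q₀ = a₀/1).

13/10

Using pₖ = aₖpₖ₋₁ + pₖ₋₂, qₖ = aₖqₖ₋₁ + qₖ₋₂ (with p₋₁=1, p₋₂=0, q₋₁=0, q₋₂=1):
  k=0: a=1, p=1, q=1
  k=1: a=3, p=4, q=3
  k=2: a=3, p=13, q=10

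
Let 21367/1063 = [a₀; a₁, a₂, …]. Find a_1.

9

21367 = 20·1063 + 107   →  a_0 = 20
1063 = 9·107 + 100   →  a_1 = 9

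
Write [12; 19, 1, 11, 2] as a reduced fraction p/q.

6001/498

Using pₖ = aₖpₖ₋₁ + pₖ₋₂ and qₖ = aₖqₖ₋₁ + qₖ₋₂:
  k=0: a=12, p=12, q=1
  k=1: a=19, p=229, q=19
  k=2: a=1, p=241, q=20
  k=3: a=11, p=2880, q=239
  k=4: a=2, p=6001, q=498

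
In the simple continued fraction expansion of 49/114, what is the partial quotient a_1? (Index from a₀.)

49 = 0·114 + 49   →  a_0 = 0
114 = 2·49 + 16   →  a_1 = 2

2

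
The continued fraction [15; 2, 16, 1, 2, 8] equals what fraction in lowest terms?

13302/859

Fold from the inside: start with 8/1.
  2 + 1/8 = 17/8
  1 + 8/17 = 25/17
  16 + 17/25 = 417/25
  2 + 25/417 = 859/417
  15 + 417/859 = 13302/859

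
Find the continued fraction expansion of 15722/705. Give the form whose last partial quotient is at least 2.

15722 = 22·705 + 212
705 = 3·212 + 69
212 = 3·69 + 5
69 = 13·5 + 4
5 = 1·4 + 1
4 = 4·1 + 0  (stop)
So 15722/705 = [22; 3, 3, 13, 1, 4].

[22; 3, 3, 13, 1, 4]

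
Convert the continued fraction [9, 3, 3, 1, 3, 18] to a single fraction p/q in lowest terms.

8329/895

Using pₖ = aₖpₖ₋₁ + pₖ₋₂ and qₖ = aₖqₖ₋₁ + qₖ₋₂:
  k=0: a=9, p=9, q=1
  k=1: a=3, p=28, q=3
  k=2: a=3, p=93, q=10
  k=3: a=1, p=121, q=13
  k=4: a=3, p=456, q=49
  k=5: a=18, p=8329, q=895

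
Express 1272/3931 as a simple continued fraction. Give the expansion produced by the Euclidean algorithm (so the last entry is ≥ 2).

1272 = 0·3931 + 1272
3931 = 3·1272 + 115
1272 = 11·115 + 7
115 = 16·7 + 3
7 = 2·3 + 1
3 = 3·1 + 0  (stop)
So 1272/3931 = [0; 3, 11, 16, 2, 3].

[0; 3, 11, 16, 2, 3]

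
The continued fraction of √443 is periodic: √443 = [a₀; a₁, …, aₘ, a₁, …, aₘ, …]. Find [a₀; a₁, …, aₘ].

[21; 21, 42]

a₀ = ⌊√443⌋ = 21.
With m₀=0, d₀=1 and mₖ₊₁ = dₖaₖ − mₖ, dₖ₊₁ = (n − mₖ₊₁²)/dₖ, aₖ₊₁ = ⌊(a₀+mₖ₊₁)/dₖ₊₁⌋:
  k=1: m=21, d=2, a=21
  k=2: m=21, d=1, a=42
d=1 and a=2a₀=42 at k=2, so the next step gives (m, d) = (21, 2) again — its k=1 value — and the period has length 2.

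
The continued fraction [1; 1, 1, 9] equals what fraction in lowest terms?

29/19

Fold from the inside: start with 9/1.
  1 + 1/9 = 10/9
  1 + 9/10 = 19/10
  1 + 10/19 = 29/19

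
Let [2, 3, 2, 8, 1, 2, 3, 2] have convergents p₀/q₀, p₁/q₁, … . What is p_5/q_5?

437/191

Using pₖ = aₖpₖ₋₁ + pₖ₋₂, qₖ = aₖqₖ₋₁ + qₖ₋₂ (with p₋₁=1, p₋₂=0, q₋₁=0, q₋₂=1):
  k=0: a=2, p=2, q=1
  k=1: a=3, p=7, q=3
  k=2: a=2, p=16, q=7
  k=3: a=8, p=135, q=59
  k=4: a=1, p=151, q=66
  k=5: a=2, p=437, q=191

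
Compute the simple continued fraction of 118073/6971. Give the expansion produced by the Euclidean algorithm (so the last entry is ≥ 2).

118073 = 16·6971 + 6537
6971 = 1·6537 + 434
6537 = 15·434 + 27
434 = 16·27 + 2
27 = 13·2 + 1
2 = 2·1 + 0  (stop)
So 118073/6971 = [16; 1, 15, 16, 13, 2].

[16; 1, 15, 16, 13, 2]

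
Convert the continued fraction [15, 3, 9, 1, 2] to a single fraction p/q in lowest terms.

Using pₖ = aₖpₖ₋₁ + pₖ₋₂ and qₖ = aₖqₖ₋₁ + qₖ₋₂:
  k=0: a=15, p=15, q=1
  k=1: a=3, p=46, q=3
  k=2: a=9, p=429, q=28
  k=3: a=1, p=475, q=31
  k=4: a=2, p=1379, q=90

1379/90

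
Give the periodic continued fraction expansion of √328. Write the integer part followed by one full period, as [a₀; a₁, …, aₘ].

[18; 9, 36]

a₀ = ⌊√328⌋ = 18.
With m₀=0, d₀=1 and mₖ₊₁ = dₖaₖ − mₖ, dₖ₊₁ = (n − mₖ₊₁²)/dₖ, aₖ₊₁ = ⌊(a₀+mₖ₊₁)/dₖ₊₁⌋:
  k=1: m=18, d=4, a=9
  k=2: m=18, d=1, a=36
d=1 and a=2a₀=36 at k=2, so the next step gives (m, d) = (18, 4) again — its k=1 value — and the period has length 2.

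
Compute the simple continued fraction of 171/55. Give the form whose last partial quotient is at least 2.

171 = 3*55 + 6
55 = 9*6 + 1
6 = 6*1 + 0  (stop)
So 171/55 = [3; 9, 6].

[3; 9, 6]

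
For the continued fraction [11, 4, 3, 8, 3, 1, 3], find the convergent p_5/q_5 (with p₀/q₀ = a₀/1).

Using pₖ = aₖpₖ₋₁ + pₖ₋₂, qₖ = aₖqₖ₋₁ + qₖ₋₂ (with p₋₁=1, p₋₂=0, q₋₁=0, q₋₂=1):
  k=0: a=11, p=11, q=1
  k=1: a=4, p=45, q=4
  k=2: a=3, p=146, q=13
  k=3: a=8, p=1213, q=108
  k=4: a=3, p=3785, q=337
  k=5: a=1, p=4998, q=445

4998/445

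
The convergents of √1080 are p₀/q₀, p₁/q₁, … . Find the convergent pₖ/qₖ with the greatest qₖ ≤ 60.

√1080 = [32; 1, 6, 3, 6, 1, 64, …] (period length 6).
Convergents:
  p_0/q_0 = 32/1
  p_1/q_1 = 33/1
  p_2/q_2 = 230/7
  p_3/q_3 = 723/22
  p_4/q_4 = 4568/139
q_3 = 22 ≤ 60 < 139 = q_4, so the answer is 723/22.

723/22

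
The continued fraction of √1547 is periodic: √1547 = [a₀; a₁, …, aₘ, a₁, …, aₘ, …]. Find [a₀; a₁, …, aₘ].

[39; 3, 78]

a₀ = ⌊√1547⌋ = 39.
With m₀=0, d₀=1 and mₖ₊₁ = dₖaₖ − mₖ, dₖ₊₁ = (n − mₖ₊₁²)/dₖ, aₖ₊₁ = ⌊(a₀+mₖ₊₁)/dₖ₊₁⌋:
  k=1: m=39, d=26, a=3
  k=2: m=39, d=1, a=78
d=1 and a=2a₀=78 at k=2, so the next step gives (m, d) = (39, 26) again — its k=1 value — and the period has length 2.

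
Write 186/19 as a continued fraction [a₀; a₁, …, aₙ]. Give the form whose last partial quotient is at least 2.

186 = 9·19 + 15
19 = 1·15 + 4
15 = 3·4 + 3
4 = 1·3 + 1
3 = 3·1 + 0  (stop)
So 186/19 = [9; 1, 3, 1, 3].

[9; 1, 3, 1, 3]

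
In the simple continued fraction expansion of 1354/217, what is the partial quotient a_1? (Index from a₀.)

4

1354 = 6·217 + 52   →  a_0 = 6
217 = 4·52 + 9   →  a_1 = 4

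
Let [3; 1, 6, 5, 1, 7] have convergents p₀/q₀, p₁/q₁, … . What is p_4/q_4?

166/43

Using pₖ = aₖpₖ₋₁ + pₖ₋₂, qₖ = aₖqₖ₋₁ + qₖ₋₂ (with p₋₁=1, p₋₂=0, q₋₁=0, q₋₂=1):
  k=0: a=3, p=3, q=1
  k=1: a=1, p=4, q=1
  k=2: a=6, p=27, q=7
  k=3: a=5, p=139, q=36
  k=4: a=1, p=166, q=43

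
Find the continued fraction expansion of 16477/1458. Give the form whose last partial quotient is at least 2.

[11; 3, 3, 8, 1, 4, 3]

16477 = 11×1458 + 439
1458 = 3×439 + 141
439 = 3×141 + 16
141 = 8×16 + 13
16 = 1×13 + 3
13 = 4×3 + 1
3 = 3×1 + 0  (stop)
So 16477/1458 = [11; 3, 3, 8, 1, 4, 3].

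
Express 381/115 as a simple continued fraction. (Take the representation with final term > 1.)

381 = 3*115 + 36
115 = 3*36 + 7
36 = 5*7 + 1
7 = 7*1 + 0  (stop)
So 381/115 = [3; 3, 5, 7].

[3; 3, 5, 7]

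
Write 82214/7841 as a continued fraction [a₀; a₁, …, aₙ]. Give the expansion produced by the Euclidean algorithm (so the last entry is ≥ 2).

[10; 2, 16, 3, 15, 5]

82214 = 10×7841 + 3804
7841 = 2×3804 + 233
3804 = 16×233 + 76
233 = 3×76 + 5
76 = 15×5 + 1
5 = 5×1 + 0  (stop)
So 82214/7841 = [10; 2, 16, 3, 15, 5].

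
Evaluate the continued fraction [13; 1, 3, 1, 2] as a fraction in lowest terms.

Fold from the inside: start with 2/1.
  1 + 1/2 = 3/2
  3 + 2/3 = 11/3
  1 + 3/11 = 14/11
  13 + 11/14 = 193/14

193/14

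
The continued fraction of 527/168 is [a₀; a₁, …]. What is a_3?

527 = 3·168 + 23   →  a_0 = 3
168 = 7·23 + 7   →  a_1 = 7
23 = 3·7 + 2   →  a_2 = 3
7 = 3·2 + 1   →  a_3 = 3

3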